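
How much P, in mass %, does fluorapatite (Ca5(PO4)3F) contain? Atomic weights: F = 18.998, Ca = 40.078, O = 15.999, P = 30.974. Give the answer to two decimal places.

Molar mass of Ca5(PO4)3F: 5·40.078 + 3·30.974 + 12·15.999 + 1·18.998 = 504.298 g/mol.
Mass of P per formula unit: 3 × 30.974 = 92.922 g.
Weight fraction P = 92.922 / 504.298 = 0.1843.

18.43 mass %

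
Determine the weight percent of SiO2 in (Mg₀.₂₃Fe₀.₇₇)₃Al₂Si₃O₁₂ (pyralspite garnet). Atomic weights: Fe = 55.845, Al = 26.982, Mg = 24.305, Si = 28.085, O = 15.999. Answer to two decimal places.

37.87 wt%

M((Mg₀.₂₃Fe₀.₇₇)₃Al₂Si₃O₁₂) = 475.979 g/mol; M(SiO2) = 60.083 g/mol.
Moles SiO2 per formula unit = 3 Si ÷ 1 = 3.0000.
SiO2 fraction = (3.0000 × 60.083) / 475.979 = 180.249/475.979 = 0.3787.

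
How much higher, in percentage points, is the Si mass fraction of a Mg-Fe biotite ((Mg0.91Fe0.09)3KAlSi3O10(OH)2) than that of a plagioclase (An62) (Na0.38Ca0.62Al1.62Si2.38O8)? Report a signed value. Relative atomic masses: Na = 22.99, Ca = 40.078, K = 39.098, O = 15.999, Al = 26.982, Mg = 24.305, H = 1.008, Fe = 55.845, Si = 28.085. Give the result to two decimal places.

First mineral: 84.255 g Si in 425.770 g formula = 19.79 wt% Si.
Second mineral: 66.842 g Si in 272.130 g formula = 24.56 wt% Si.
19.79% − 24.56% gives a difference of -4.77 percentage points.

-4.77 percentage points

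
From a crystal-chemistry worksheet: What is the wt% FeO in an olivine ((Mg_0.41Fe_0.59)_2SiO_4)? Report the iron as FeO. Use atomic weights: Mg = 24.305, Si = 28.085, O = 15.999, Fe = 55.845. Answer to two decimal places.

Formula mass = 177.908 g/mol.
1.18 Fe → 1.1800 mol FeO per formula unit; M(FeO) = 71.844, so FeO mass = 84.776 g.
84.776/177.908 × 100 = 47.65 wt%.

47.65 wt%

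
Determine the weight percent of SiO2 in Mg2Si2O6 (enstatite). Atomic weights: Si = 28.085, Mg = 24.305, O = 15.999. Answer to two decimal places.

59.85 wt%

Formula mass = 200.774 g/mol.
2 Si → 2.0000 mol SiO2 per formula unit; M(SiO2) = 60.083, so SiO2 mass = 120.166 g.
120.166/200.774 × 100 = 59.85 wt%.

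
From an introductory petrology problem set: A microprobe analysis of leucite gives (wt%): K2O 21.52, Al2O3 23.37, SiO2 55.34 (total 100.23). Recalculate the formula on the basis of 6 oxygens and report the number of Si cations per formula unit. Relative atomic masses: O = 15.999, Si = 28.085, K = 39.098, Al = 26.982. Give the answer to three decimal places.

K2O: 21.52/94.195 = 0.22846 mol → 0.45692 mol K, 0.22846 mol O.
Al2O3: 23.37/101.961 = 0.22921 mol → 0.45842 mol Al, 0.68763 mol O.
SiO2: 55.34/60.083 = 0.92106 mol → 0.92106 mol Si, 1.84212 mol O.
Total oxygen = 2.75821 mol. Normalization factor = 6/2.75821 = 2.17532.
Si per 6 O = 0.92106 × 2.17532 = 2.004.

2.004 Si apfu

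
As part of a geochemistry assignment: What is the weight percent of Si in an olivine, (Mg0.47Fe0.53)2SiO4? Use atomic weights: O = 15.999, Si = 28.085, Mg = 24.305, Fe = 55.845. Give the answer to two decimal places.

16.13 mass %

Formula mass = 0.94·24.305 + 1.06·55.845 + 1·28.085 + 4·15.999 = 174.123 g/mol, of which 28.085 g is Si.
So Si makes up 28.085/174.123 = 0.1613 of the mass, i.e. 16.13%.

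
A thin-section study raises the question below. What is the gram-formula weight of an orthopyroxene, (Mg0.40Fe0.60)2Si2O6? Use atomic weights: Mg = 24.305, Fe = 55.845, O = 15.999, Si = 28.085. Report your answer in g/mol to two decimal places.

Mg: 0.80 × 24.305 = 19.4440
Fe: 1.20 × 55.845 = 67.0140
Si: 2 × 28.085 = 56.1700
O: 6 × 15.999 = 95.9940
Summing the contributions gives the formula mass.

238.62 g/mol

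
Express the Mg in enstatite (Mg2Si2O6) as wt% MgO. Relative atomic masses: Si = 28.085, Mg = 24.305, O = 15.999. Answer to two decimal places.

40.15 wt%

Formula mass = 200.774 g/mol.
2 Mg → 2.0000 mol MgO per formula unit; M(MgO) = 40.304, so MgO mass = 80.608 g.
80.608/200.774 × 100 = 40.15 wt%.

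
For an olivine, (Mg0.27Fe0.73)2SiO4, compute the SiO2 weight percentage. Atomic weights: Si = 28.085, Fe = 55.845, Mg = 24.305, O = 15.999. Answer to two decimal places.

Molar mass of (Mg0.27Fe0.73)2SiO4 = 0.54×24.305 + 1.46×55.845 + 1×28.085 + 4×15.999 = 186.739 g/mol.
Each formula unit contains 1 Si, equivalent to 1/1 = 1.0000 mol SiO2.
M(SiO2) = 1×28.085 + 2×15.999 = 60.083 g/mol.
Mass of SiO2 per formula unit = 1.0000 × 60.083 = 60.083 g.
SiO2 wt% = 60.083 / 186.739 × 100 = 32.17%.

32.17 wt%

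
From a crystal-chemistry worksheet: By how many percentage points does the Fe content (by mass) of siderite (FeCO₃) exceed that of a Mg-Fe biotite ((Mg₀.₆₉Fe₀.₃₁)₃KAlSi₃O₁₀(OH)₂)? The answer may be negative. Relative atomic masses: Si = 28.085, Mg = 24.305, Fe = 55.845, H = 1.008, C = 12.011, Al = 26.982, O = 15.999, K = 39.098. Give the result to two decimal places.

M(FeCO₃) = 115.853 g/mol, so wt% Fe = 55.845/115.853 × 100 = 48.20%.
M((Mg₀.₆₉Fe₀.₃₁)₃KAlSi₃O₁₀(OH)₂) = 446.586 g/mol, so wt% Fe = 51.936/446.586 × 100 = 11.63%.
48.20 − 11.63 = 36.57 pp.

36.57 percentage points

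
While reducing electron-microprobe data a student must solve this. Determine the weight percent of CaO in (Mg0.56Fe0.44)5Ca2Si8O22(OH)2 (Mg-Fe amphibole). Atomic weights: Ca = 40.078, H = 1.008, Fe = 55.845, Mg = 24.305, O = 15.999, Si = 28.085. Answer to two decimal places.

Formula mass = 881.741 g/mol.
2 Ca → 2.0000 mol CaO per formula unit; M(CaO) = 56.077, so CaO mass = 112.154 g.
112.154/881.741 × 100 = 12.72 wt%.

12.72 wt%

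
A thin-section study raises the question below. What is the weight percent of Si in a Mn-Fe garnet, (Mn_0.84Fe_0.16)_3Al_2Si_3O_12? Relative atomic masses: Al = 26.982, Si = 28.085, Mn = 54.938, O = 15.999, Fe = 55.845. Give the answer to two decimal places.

17.01 weight percent

Molar mass of (Mn_0.84Fe_0.16)_3Al_2Si_3O_12: 2.52*54.938 + 0.48*55.845 + 2*26.982 + 3*28.085 + 12*15.999 = 495.456 g/mol.
Mass of Si per formula unit: 3 × 28.085 = 84.255 g.
Weight fraction Si = 84.255 / 495.456 = 0.1701.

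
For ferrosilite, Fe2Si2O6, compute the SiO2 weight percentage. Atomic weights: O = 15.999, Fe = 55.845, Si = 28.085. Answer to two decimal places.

45.54 wt%

M(Fe2Si2O6) = 263.854 g/mol; M(SiO2) = 60.083 g/mol.
Moles SiO2 per formula unit = 2 Si ÷ 1 = 2.0000.
SiO2 fraction = (2.0000 × 60.083) / 263.854 = 120.166/263.854 = 0.4554.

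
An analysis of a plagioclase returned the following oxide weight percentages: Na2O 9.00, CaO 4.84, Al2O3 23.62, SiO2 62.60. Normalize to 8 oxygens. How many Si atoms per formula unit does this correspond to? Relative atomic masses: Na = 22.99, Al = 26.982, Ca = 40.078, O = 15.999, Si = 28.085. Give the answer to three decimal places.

2.769 Si apfu

Na2O: 9.00/61.979 = 0.14521 mol → 0.29042 mol Na, 0.14521 mol O.
CaO: 4.84/56.077 = 0.08631 mol → 0.08631 mol Ca, 0.08631 mol O.
Al2O3: 23.62/101.961 = 0.23166 mol → 0.46332 mol Al, 0.69498 mol O.
SiO2: 62.60/60.083 = 1.04189 mol → 1.04189 mol Si, 2.08378 mol O.
Total oxygen = 3.01028 mol. Normalization factor = 8/3.01028 = 2.65756.
Si per 8 O = 1.04189 × 2.65756 = 2.769.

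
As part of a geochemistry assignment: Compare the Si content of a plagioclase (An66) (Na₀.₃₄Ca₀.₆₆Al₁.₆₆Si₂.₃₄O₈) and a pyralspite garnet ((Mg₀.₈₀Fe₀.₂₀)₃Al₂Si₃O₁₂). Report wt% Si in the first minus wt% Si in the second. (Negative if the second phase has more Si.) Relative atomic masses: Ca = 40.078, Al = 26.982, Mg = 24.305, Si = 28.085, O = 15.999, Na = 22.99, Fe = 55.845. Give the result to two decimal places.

4.13 percentage points

Si in Na₀.₃₄Ca₀.₆₆Al₁.₆₆Si₂.₃₄O₈: molar mass 272.769 g/mol; 2.34×28.085 = 65.719 g → 24.09 wt%.
Si in (Mg₀.₈₀Fe₀.₂₀)₃Al₂Si₃O₁₂: molar mass 422.046 g/mol; 3×28.085 = 84.255 g → 19.96 wt%.
Difference = 24.09 − 19.96 = 4.13 percentage points.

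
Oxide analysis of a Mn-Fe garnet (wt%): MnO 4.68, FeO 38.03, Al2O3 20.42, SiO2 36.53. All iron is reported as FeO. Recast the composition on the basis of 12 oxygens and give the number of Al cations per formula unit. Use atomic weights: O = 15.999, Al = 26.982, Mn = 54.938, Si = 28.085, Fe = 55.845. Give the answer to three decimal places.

MnO: 4.68/70.937 = 0.06597 mol → 0.06597 mol Mn, 0.06597 mol O.
FeO: 38.03/71.844 = 0.52934 mol → 0.52934 mol Fe, 0.52934 mol O.
Al2O3: 20.42/101.961 = 0.20027 mol → 0.40054 mol Al, 0.60081 mol O.
SiO2: 36.53/60.083 = 0.60799 mol → 0.60799 mol Si, 1.21598 mol O.
Total oxygen = 2.41210 mol. Normalization factor = 12/2.41210 = 4.97492.
Al per 12 O = 0.40054 × 4.97492 = 1.993.

1.993 Al apfu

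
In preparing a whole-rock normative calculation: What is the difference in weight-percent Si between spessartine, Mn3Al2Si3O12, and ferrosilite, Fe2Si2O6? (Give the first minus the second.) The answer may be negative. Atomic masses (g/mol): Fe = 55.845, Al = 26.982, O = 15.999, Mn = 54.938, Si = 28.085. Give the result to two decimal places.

M(Mn3Al2Si3O12) = 495.021 g/mol, so wt% Si = 84.255/495.021 × 100 = 17.02%.
M(Fe2Si2O6) = 263.854 g/mol, so wt% Si = 56.170/263.854 × 100 = 21.29%.
17.02 − 21.29 = -4.27 pp.

-4.27 percentage points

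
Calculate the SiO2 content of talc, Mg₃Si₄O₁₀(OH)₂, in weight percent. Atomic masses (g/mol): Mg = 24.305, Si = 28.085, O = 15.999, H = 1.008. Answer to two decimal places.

M(Mg₃Si₄O₁₀(OH)₂) = 379.259 g/mol; M(SiO2) = 60.083 g/mol.
Moles SiO2 per formula unit = 4 Si ÷ 1 = 4.0000.
SiO2 fraction = (4.0000 × 60.083) / 379.259 = 240.332/379.259 = 0.6337.

63.37 wt%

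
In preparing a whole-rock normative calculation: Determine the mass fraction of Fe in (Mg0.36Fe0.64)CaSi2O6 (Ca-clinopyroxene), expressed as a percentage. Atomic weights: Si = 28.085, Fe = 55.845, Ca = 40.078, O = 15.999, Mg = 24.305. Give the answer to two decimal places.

M((Mg0.36Fe0.64)CaSi2O6) = 236.733 g/mol.
Fe contributes 0.64 × 55.845 = 35.741 g per mole.
35.741/236.733 = 0.1510 → 15.10%.

15.10 weight percent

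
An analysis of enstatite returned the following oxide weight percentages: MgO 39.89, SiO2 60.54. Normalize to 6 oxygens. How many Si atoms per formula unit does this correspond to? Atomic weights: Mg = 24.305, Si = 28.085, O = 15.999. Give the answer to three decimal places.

2.012 Si apfu

39.89 wt% MgO ÷ 40.304 g/mol = 0.98973 mol, giving 0.98973 Mg and 0.98973 O.
60.54 wt% SiO2 ÷ 60.083 g/mol = 1.00761 mol, giving 1.00761 Si and 2.01522 O.
Oxygen sums to 3.00495; scaling by 6/3.00495 = 1.99671 puts the formula on 6 O.
Si: 1.00761 × 1.99671 = 2.012 atoms per formula unit.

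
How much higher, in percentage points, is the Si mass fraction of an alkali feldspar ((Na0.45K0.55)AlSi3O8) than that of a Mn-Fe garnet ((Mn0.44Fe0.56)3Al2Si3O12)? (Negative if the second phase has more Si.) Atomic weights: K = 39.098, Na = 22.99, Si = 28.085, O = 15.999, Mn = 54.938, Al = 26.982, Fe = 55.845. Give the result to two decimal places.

14.11 percentage points

M((Na0.45K0.55)AlSi3O8) = 271.078 g/mol, so wt% Si = 84.255/271.078 × 100 = 31.08%.
M((Mn0.44Fe0.56)3Al2Si3O12) = 496.545 g/mol, so wt% Si = 84.255/496.545 × 100 = 16.97%.
31.08 − 16.97 = 14.11 pp.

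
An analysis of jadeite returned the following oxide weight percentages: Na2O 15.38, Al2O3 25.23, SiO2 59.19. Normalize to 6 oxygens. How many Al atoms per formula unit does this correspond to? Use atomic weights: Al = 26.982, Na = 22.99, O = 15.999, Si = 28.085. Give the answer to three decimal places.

Na2O: 15.38/61.979 = 0.24815 mol → 0.49630 mol Na, 0.24815 mol O.
Al2O3: 25.23/101.961 = 0.24745 mol → 0.49490 mol Al, 0.74235 mol O.
SiO2: 59.19/60.083 = 0.98514 mol → 0.98514 mol Si, 1.97028 mol O.
Total oxygen = 2.96078 mol. Normalization factor = 6/2.96078 = 2.02649.
Al per 6 O = 0.49490 × 2.02649 = 1.003.

1.003 Al apfu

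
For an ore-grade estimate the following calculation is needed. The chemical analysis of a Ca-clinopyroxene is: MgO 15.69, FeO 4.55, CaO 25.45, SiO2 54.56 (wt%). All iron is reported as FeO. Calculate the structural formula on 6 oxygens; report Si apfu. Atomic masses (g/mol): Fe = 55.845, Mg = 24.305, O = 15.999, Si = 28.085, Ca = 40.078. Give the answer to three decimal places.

15.69 wt% MgO ÷ 40.304 g/mol = 0.38929 mol, giving 0.38929 Mg and 0.38929 O.
4.55 wt% FeO ÷ 71.844 g/mol = 0.06333 mol, giving 0.06333 Fe and 0.06333 O.
25.45 wt% CaO ÷ 56.077 g/mol = 0.45384 mol, giving 0.45384 Ca and 0.45384 O.
54.56 wt% SiO2 ÷ 60.083 g/mol = 0.90808 mol, giving 0.90808 Si and 1.81616 O.
Oxygen sums to 2.72262; scaling by 6/2.72262 = 2.20376 puts the formula on 6 O.
Si: 0.90808 × 2.20376 = 2.001 atoms per formula unit.

2.001 Si apfu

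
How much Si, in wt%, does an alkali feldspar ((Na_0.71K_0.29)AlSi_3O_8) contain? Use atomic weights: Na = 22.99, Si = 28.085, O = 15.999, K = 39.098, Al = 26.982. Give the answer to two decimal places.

31.57 wt%

Formula mass = 0.71×22.99 + 0.29×39.098 + 1×26.982 + 3×28.085 + 8×15.999 = 266.890 g/mol, of which 84.255 g is Si.
So Si makes up 84.255/266.890 = 0.3157 of the mass, i.e. 31.57%.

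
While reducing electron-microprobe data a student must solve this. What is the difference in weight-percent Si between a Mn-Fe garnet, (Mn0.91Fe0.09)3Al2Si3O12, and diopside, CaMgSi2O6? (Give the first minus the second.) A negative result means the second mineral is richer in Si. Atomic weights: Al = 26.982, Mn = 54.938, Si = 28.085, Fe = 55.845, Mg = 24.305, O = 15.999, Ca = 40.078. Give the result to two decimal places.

-8.93 percentage points

Si in (Mn0.91Fe0.09)3Al2Si3O12: molar mass 495.266 g/mol; 3×28.085 = 84.255 g → 17.01 wt%.
Si in CaMgSi2O6: molar mass 216.547 g/mol; 2×28.085 = 56.170 g → 25.94 wt%.
Difference = 17.01 − 25.94 = -8.93 percentage points.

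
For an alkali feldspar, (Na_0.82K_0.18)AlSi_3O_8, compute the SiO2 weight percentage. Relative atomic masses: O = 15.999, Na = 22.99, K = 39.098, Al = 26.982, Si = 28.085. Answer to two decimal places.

M((Na_0.82K_0.18)AlSi_3O_8) = 265.118 g/mol; M(SiO2) = 60.083 g/mol.
Moles SiO2 per formula unit = 3 Si ÷ 1 = 3.0000.
SiO2 fraction = (3.0000 × 60.083) / 265.118 = 180.249/265.118 = 0.6799.

67.99 wt%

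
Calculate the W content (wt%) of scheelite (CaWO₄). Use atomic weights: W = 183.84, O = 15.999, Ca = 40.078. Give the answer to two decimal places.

63.85 wt%

M(CaWO₄) = 287.914 g/mol.
W contributes 1 × 183.84 = 183.840 g per mole.
183.840/287.914 = 0.6385 → 63.85%.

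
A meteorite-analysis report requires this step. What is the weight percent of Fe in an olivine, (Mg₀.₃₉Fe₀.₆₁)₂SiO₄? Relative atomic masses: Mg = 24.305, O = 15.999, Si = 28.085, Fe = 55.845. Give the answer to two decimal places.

Formula mass = 0.78×24.305 + 1.22×55.845 + 1×28.085 + 4×15.999 = 179.170 g/mol, of which 68.131 g is Fe.
So Fe makes up 68.131/179.170 = 0.3803 of the mass, i.e. 38.03%.

38.03 mass %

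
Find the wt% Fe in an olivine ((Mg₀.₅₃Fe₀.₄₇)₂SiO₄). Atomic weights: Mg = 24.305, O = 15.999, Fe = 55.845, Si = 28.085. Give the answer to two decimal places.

30.82 wt%

Molar mass of (Mg₀.₅₃Fe₀.₄₇)₂SiO₄: 1.06×24.305 + 0.94×55.845 + 1×28.085 + 4×15.999 = 170.339 g/mol.
Mass of Fe per formula unit: 0.94 × 55.845 = 52.494 g.
Weight fraction Fe = 52.494 / 170.339 = 0.3082.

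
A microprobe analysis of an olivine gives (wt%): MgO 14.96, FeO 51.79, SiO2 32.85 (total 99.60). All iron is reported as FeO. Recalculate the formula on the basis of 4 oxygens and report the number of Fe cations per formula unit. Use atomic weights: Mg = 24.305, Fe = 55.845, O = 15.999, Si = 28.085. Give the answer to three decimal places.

1.319 Fe apfu

MgO: 14.96/40.304 = 0.37118 mol → 0.37118 mol Mg, 0.37118 mol O.
FeO: 51.79/71.844 = 0.72087 mol → 0.72087 mol Fe, 0.72087 mol O.
SiO2: 32.85/60.083 = 0.54674 mol → 0.54674 mol Si, 1.09348 mol O.
Total oxygen = 2.18553 mol. Normalization factor = 4/2.18553 = 1.83022.
Fe per 4 O = 0.72087 × 1.83022 = 1.319.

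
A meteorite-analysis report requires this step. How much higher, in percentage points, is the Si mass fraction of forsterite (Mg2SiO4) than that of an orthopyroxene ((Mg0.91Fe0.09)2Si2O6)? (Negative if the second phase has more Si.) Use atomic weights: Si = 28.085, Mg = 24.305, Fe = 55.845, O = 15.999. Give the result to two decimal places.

First mineral: 28.085 g Si in 140.691 g formula = 19.96 wt% Si.
Second mineral: 56.170 g Si in 206.451 g formula = 27.21 wt% Si.
19.96% − 27.21% gives a difference of -7.25 percentage points.

-7.25 percentage points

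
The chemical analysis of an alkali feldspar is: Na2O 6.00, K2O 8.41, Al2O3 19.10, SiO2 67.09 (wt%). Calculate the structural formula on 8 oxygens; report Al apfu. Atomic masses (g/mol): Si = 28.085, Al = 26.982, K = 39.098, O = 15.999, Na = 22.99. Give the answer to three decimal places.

1.005 Al apfu

6.00 wt% Na2O ÷ 61.979 g/mol = 0.09681 mol, giving 0.19362 Na and 0.09681 O.
8.41 wt% K2O ÷ 94.195 g/mol = 0.08928 mol, giving 0.17856 K and 0.08928 O.
19.10 wt% Al2O3 ÷ 101.961 g/mol = 0.18733 mol, giving 0.37466 Al and 0.56199 O.
67.09 wt% SiO2 ÷ 60.083 g/mol = 1.11662 mol, giving 1.11662 Si and 2.23324 O.
Oxygen sums to 2.98132; scaling by 8/2.98132 = 2.68338 puts the formula on 8 O.
Al: 0.37466 × 2.68338 = 1.005 atoms per formula unit.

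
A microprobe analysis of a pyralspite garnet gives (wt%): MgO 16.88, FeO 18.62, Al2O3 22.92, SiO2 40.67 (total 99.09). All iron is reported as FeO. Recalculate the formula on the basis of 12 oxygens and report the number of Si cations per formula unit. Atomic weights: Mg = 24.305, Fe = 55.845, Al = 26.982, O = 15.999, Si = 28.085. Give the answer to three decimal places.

MgO: 16.88/40.304 = 0.41882 mol → 0.41882 mol Mg, 0.41882 mol O.
FeO: 18.62/71.844 = 0.25917 mol → 0.25917 mol Fe, 0.25917 mol O.
Al2O3: 22.92/101.961 = 0.22479 mol → 0.44958 mol Al, 0.67437 mol O.
SiO2: 40.67/60.083 = 0.67690 mol → 0.67690 mol Si, 1.35380 mol O.
Total oxygen = 2.70616 mol. Normalization factor = 12/2.70616 = 4.43433.
Si per 12 O = 0.67690 × 4.43433 = 3.002.

3.002 Si apfu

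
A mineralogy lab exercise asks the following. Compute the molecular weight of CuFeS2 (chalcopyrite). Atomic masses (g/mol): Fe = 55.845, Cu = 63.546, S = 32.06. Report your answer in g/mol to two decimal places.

183.51 g/mol

Cu: 1 × 63.546 = 63.5460
Fe: 1 × 55.845 = 55.8450
S: 2 × 32.06 = 64.1200
Summing the contributions gives the formula mass.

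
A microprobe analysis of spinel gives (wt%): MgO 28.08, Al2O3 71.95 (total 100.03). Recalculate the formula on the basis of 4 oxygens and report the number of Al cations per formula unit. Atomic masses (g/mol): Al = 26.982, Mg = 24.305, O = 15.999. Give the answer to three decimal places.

MgO (M=40.304): mol = 0.69671; Mg = 0.69671, O = 0.69671.
Al2O3 (M=101.961): mol = 0.70566; Al = 1.41132, O = 2.11698.
ΣO = 2.81369; factor = 4/ΣO = 1.42162.
Al apfu = 1.41132 × 1.42162 = 2.006.

2.006 Al apfu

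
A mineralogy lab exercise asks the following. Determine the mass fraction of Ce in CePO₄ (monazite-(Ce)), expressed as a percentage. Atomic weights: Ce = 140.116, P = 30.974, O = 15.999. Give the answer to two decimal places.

59.60 wt%

Formula mass = 1*140.116 + 1*30.974 + 4*15.999 = 235.086 g/mol, of which 140.116 g is Ce.
So Ce makes up 140.116/235.086 = 0.5960 of the mass, i.e. 59.60%.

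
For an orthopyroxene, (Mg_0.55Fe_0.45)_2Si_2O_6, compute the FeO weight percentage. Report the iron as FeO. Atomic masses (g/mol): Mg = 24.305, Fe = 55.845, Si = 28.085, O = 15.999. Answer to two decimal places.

Formula mass = 229.160 g/mol.
0.90 Fe → 0.9000 mol FeO per formula unit; M(FeO) = 71.844, so FeO mass = 64.660 g.
64.660/229.160 × 100 = 28.22 wt%.

28.22 wt%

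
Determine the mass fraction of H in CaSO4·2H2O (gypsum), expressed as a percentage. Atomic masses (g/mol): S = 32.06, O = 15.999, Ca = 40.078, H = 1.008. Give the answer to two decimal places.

2.34 wt%

Molar mass of CaSO4·2H2O: 1×40.078 + 1×32.06 + 6×15.999 + 4×1.008 = 172.164 g/mol.
Mass of H per formula unit: 4 × 1.008 = 4.032 g.
Weight fraction H = 4.032 / 172.164 = 0.0234.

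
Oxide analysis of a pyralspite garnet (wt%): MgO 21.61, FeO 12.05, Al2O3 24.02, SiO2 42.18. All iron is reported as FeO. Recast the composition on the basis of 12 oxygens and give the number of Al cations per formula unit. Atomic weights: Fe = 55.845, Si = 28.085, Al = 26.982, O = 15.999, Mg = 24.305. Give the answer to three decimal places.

MgO (M=40.304): mol = 0.53618; Mg = 0.53618, O = 0.53618.
FeO (M=71.844): mol = 0.16772; Fe = 0.16772, O = 0.16772.
Al2O3 (M=101.961): mol = 0.23558; Al = 0.47116, O = 0.70674.
SiO2 (M=60.083): mol = 0.70203; Si = 0.70203, O = 1.40406.
ΣO = 2.81470; factor = 12/ΣO = 4.26333.
Al apfu = 0.47116 × 4.26333 = 2.009.

2.009 Al apfu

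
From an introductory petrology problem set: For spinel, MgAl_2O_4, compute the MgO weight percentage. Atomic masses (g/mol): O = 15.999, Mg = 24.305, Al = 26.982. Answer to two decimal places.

M(MgAl_2O_4) = 142.265 g/mol; M(MgO) = 40.304 g/mol.
Moles MgO per formula unit = 1 Mg ÷ 1 = 1.0000.
MgO fraction = (1.0000 × 40.304) / 142.265 = 40.304/142.265 = 0.2833.

28.33 wt%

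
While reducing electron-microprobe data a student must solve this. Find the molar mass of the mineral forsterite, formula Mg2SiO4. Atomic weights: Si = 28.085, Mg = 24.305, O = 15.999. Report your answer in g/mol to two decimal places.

Mg: 2 × 24.305 = 48.6100
Si: 1 × 28.085 = 28.0850
O: 4 × 15.999 = 63.9960
Summing the contributions gives the formula mass.

140.69 g/mol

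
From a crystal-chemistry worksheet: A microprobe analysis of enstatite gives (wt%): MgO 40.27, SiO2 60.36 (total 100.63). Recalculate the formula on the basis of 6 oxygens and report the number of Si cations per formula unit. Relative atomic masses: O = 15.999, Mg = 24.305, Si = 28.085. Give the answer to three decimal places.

40.27 wt% MgO ÷ 40.304 g/mol = 0.99916 mol, giving 0.99916 Mg and 0.99916 O.
60.36 wt% SiO2 ÷ 60.083 g/mol = 1.00461 mol, giving 1.00461 Si and 2.00922 O.
Oxygen sums to 3.00838; scaling by 6/3.00838 = 1.99443 puts the formula on 6 O.
Si: 1.00461 × 1.99443 = 2.004 atoms per formula unit.

2.004 Si apfu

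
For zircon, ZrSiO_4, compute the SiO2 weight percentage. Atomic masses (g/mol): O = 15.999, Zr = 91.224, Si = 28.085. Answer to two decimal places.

32.78 wt%

Formula mass = 183.305 g/mol.
1 Si → 1.0000 mol SiO2 per formula unit; M(SiO2) = 60.083, so SiO2 mass = 60.083 g.
60.083/183.305 × 100 = 32.78 wt%.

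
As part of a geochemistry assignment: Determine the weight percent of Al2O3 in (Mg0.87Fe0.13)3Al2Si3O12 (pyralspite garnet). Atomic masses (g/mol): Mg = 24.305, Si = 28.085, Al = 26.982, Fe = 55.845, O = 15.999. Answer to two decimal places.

Molar mass of (Mg0.87Fe0.13)3Al2Si3O12 = 2.61*24.305 + 0.39*55.845 + 2*26.982 + 3*28.085 + 12*15.999 = 415.423 g/mol.
Each formula unit contains 2 Al, equivalent to 2/2 = 1.0000 mol Al2O3.
M(Al2O3) = 2×26.982 + 3×15.999 = 101.961 g/mol.
Mass of Al2O3 per formula unit = 1.0000 × 101.961 = 101.961 g.
Al2O3 wt% = 101.961 / 415.423 × 100 = 24.54%.

24.54 wt%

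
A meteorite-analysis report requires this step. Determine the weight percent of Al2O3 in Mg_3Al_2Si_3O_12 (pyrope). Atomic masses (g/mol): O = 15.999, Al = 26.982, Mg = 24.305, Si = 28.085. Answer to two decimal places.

M(Mg_3Al_2Si_3O_12) = 403.122 g/mol; M(Al2O3) = 101.961 g/mol.
Moles Al2O3 per formula unit = 2 Al ÷ 2 = 1.0000.
Al2O3 fraction = (1.0000 × 101.961) / 403.122 = 101.961/403.122 = 0.2529.

25.29 wt%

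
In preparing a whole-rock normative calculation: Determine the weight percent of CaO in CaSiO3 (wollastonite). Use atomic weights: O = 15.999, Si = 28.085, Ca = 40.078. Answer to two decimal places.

48.28 wt%

Formula mass = 116.160 g/mol.
1 Ca → 1.0000 mol CaO per formula unit; M(CaO) = 56.077, so CaO mass = 56.077 g.
56.077/116.160 × 100 = 48.28 wt%.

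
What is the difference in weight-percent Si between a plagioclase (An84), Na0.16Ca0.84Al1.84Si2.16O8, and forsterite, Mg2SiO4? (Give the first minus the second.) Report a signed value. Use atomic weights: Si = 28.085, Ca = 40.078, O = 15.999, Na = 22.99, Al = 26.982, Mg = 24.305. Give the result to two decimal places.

Si in Na0.16Ca0.84Al1.84Si2.16O8: molar mass 275.646 g/mol; 2.16×28.085 = 60.664 g → 22.01 wt%.
Si in Mg2SiO4: molar mass 140.691 g/mol; 1×28.085 = 28.085 g → 19.96 wt%.
Difference = 22.01 − 19.96 = 2.05 percentage points.

2.05 percentage points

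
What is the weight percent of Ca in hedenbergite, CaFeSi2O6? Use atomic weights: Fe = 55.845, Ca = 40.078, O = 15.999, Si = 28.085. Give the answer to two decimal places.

16.15 wt%

Molar mass of CaFeSi2O6: 1·40.078 + 1·55.845 + 2·28.085 + 6·15.999 = 248.087 g/mol.
Mass of Ca per formula unit: 1 × 40.078 = 40.078 g.
Weight fraction Ca = 40.078 / 248.087 = 0.1615.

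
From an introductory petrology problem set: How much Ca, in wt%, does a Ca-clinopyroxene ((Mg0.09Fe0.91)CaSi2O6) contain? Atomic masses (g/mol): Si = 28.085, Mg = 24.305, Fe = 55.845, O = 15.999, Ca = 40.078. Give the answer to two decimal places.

Molar mass of (Mg0.09Fe0.91)CaSi2O6: 0.09·24.305 + 0.91·55.845 + 1·40.078 + 2·28.085 + 6·15.999 = 245.248 g/mol.
Mass of Ca per formula unit: 1 × 40.078 = 40.078 g.
Weight fraction Ca = 40.078 / 245.248 = 0.1634.

16.34 wt%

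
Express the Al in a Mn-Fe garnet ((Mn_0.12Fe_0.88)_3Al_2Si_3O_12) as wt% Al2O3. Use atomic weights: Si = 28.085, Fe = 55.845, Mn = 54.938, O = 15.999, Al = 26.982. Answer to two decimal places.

M((Mn_0.12Fe_0.88)_3Al_2Si_3O_12) = 497.415 g/mol; M(Al2O3) = 101.961 g/mol.
Moles Al2O3 per formula unit = 2 Al ÷ 2 = 1.0000.
Al2O3 fraction = (1.0000 × 101.961) / 497.415 = 101.961/497.415 = 0.2050.

20.50 wt%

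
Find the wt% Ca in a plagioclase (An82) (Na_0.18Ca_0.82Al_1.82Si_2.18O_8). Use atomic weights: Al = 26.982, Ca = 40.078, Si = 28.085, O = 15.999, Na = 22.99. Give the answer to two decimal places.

Molar mass of Na_0.18Ca_0.82Al_1.82Si_2.18O_8: 0.18·22.99 + 0.82·40.078 + 1.82·26.982 + 2.18·28.085 + 8·15.999 = 275.327 g/mol.
Mass of Ca per formula unit: 0.82 × 40.078 = 32.864 g.
Weight fraction Ca = 32.864 / 275.327 = 0.1194.

11.94 mass %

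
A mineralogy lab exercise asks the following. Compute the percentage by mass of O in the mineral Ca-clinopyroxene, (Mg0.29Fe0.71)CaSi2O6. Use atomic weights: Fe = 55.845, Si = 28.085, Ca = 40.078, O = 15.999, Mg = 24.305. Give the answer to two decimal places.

40.17 mass %

M((Mg0.29Fe0.71)CaSi2O6) = 238.940 g/mol.
O contributes 6 × 15.999 = 95.994 g per mole.
95.994/238.940 = 0.4017 → 40.17%.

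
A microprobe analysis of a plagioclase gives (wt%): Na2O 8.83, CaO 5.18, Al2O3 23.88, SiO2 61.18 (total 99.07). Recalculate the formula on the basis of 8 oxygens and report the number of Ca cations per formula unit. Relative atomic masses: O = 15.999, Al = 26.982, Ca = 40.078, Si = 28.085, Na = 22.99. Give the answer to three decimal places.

0.248 Ca apfu

Na2O (M=61.979): mol = 0.14247; Na = 0.28494, O = 0.14247.
CaO (M=56.077): mol = 0.09237; Ca = 0.09237, O = 0.09237.
Al2O3 (M=101.961): mol = 0.23421; Al = 0.46842, O = 0.70263.
SiO2 (M=60.083): mol = 1.01826; Si = 1.01826, O = 2.03652.
ΣO = 2.97399; factor = 8/ΣO = 2.68999.
Ca apfu = 0.09237 × 2.68999 = 0.248.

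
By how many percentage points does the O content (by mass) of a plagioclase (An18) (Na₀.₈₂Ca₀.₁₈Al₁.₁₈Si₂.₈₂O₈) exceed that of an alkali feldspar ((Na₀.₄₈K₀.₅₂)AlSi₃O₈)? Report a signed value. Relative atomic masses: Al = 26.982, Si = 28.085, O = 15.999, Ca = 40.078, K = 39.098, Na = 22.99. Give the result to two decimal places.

First mineral: 127.992 g O in 265.096 g formula = 48.28 wt% O.
Second mineral: 127.992 g O in 270.595 g formula = 47.30 wt% O.
48.28% − 47.30% gives a difference of 0.98 percentage points.

0.98 percentage points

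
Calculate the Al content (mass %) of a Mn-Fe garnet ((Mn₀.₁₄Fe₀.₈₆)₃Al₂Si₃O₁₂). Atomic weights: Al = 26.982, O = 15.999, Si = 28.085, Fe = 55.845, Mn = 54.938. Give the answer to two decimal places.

Molar mass of (Mn₀.₁₄Fe₀.₈₆)₃Al₂Si₃O₁₂: 0.42×54.938 + 2.58×55.845 + 2×26.982 + 3×28.085 + 12×15.999 = 497.361 g/mol.
Mass of Al per formula unit: 2 × 26.982 = 53.964 g.
Weight fraction Al = 53.964 / 497.361 = 0.1085.

10.85 mass %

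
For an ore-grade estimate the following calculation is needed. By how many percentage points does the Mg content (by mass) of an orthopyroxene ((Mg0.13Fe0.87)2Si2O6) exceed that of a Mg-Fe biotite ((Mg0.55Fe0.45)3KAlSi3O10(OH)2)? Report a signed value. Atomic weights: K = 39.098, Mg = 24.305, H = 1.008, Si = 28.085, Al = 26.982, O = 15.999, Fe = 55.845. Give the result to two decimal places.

-6.25 percentage points

M((Mg0.13Fe0.87)2Si2O6) = 255.654 g/mol, so wt% Mg = 6.319/255.654 × 100 = 2.47%.
M((Mg0.55Fe0.45)3KAlSi3O10(OH)2) = 459.833 g/mol, so wt% Mg = 40.103/459.833 × 100 = 8.72%.
2.47 − 8.72 = -6.25 pp.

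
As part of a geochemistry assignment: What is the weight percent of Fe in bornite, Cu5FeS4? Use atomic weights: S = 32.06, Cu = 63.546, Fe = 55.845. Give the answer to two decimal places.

11.13 wt%

Molar mass of Cu5FeS4: 5*63.546 + 1*55.845 + 4*32.06 = 501.815 g/mol.
Mass of Fe per formula unit: 1 × 55.845 = 55.845 g.
Weight fraction Fe = 55.845 / 501.815 = 0.1113.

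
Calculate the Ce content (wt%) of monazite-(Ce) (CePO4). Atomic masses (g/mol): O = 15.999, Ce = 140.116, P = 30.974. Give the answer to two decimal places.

59.60 wt%

M(CePO4) = 235.086 g/mol.
Ce contributes 1 × 140.116 = 140.116 g per mole.
140.116/235.086 = 0.5960 → 59.60%.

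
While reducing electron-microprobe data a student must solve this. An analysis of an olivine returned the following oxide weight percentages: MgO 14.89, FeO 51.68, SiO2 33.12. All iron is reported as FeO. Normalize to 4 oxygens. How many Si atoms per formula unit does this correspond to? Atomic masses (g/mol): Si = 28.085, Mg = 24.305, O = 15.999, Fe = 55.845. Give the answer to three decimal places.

1.006 Si apfu

MgO: 14.89/40.304 = 0.36944 mol → 0.36944 mol Mg, 0.36944 mol O.
FeO: 51.68/71.844 = 0.71934 mol → 0.71934 mol Fe, 0.71934 mol O.
SiO2: 33.12/60.083 = 0.55124 mol → 0.55124 mol Si, 1.10248 mol O.
Total oxygen = 2.19126 mol. Normalization factor = 4/2.19126 = 1.82543.
Si per 4 O = 0.55124 × 1.82543 = 1.006.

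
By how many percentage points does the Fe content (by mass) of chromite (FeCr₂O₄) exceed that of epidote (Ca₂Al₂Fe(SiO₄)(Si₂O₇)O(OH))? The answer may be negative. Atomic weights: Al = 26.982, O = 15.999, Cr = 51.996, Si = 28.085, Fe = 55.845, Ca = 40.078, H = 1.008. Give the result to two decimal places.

13.39 percentage points

M(FeCr₂O₄) = 223.833 g/mol, so wt% Fe = 55.845/223.833 × 100 = 24.95%.
M(Ca₂Al₂Fe(SiO₄)(Si₂O₇)O(OH)) = 483.215 g/mol, so wt% Fe = 55.845/483.215 × 100 = 11.56%.
24.95 − 11.56 = 13.39 pp.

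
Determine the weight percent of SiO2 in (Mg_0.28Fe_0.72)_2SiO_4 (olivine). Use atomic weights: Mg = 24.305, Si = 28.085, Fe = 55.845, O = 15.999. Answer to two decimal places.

Molar mass of (Mg_0.28Fe_0.72)_2SiO_4 = 0.56*24.305 + 1.44*55.845 + 1*28.085 + 4*15.999 = 186.109 g/mol.
Each formula unit contains 1 Si, equivalent to 1/1 = 1.0000 mol SiO2.
M(SiO2) = 1×28.085 + 2×15.999 = 60.083 g/mol.
Mass of SiO2 per formula unit = 1.0000 × 60.083 = 60.083 g.
SiO2 wt% = 60.083 / 186.109 × 100 = 32.28%.

32.28 wt%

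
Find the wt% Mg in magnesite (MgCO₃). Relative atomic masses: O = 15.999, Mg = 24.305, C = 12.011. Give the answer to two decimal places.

M(MgCO₃) = 84.313 g/mol.
Mg contributes 1 × 24.305 = 24.305 g per mole.
24.305/84.313 = 0.2883 → 28.83%.

28.83 mass %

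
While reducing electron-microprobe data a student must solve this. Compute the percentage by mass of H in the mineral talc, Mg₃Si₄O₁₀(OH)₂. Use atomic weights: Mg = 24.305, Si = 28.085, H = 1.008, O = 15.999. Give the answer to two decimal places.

M(Mg₃Si₄O₁₀(OH)₂) = 379.259 g/mol.
H contributes 2 × 1.008 = 2.016 g per mole.
2.016/379.259 = 0.0053 → 0.53%.

0.53 mass %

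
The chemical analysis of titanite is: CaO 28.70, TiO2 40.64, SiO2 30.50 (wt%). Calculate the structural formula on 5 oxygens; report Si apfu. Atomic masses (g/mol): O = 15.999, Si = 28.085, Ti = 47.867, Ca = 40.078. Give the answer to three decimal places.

0.997 Si apfu

CaO: 28.70/56.077 = 0.51180 mol → 0.51180 mol Ca, 0.51180 mol O.
TiO2: 40.64/79.865 = 0.50886 mol → 0.50886 mol Ti, 1.01772 mol O.
SiO2: 30.50/60.083 = 0.50763 mol → 0.50763 mol Si, 1.01526 mol O.
Total oxygen = 2.54478 mol. Normalization factor = 5/2.54478 = 1.96481.
Si per 5 O = 0.50763 × 1.96481 = 0.997.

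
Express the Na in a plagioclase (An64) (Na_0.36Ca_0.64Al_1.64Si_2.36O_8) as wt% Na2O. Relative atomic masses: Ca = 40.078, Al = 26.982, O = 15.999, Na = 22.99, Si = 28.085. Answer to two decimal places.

Molar mass of Na_0.36Ca_0.64Al_1.64Si_2.36O_8 = 0.36·22.99 + 0.64·40.078 + 1.64·26.982 + 2.36·28.085 + 8·15.999 = 272.449 g/mol.
Each formula unit contains 0.36 Na, equivalent to 0.36/2 = 0.1800 mol Na2O.
M(Na2O) = 2×22.99 + 1×15.999 = 61.979 g/mol.
Mass of Na2O per formula unit = 0.1800 × 61.979 = 11.156 g.
Na2O wt% = 11.156 / 272.449 × 100 = 4.09%.

4.09 wt%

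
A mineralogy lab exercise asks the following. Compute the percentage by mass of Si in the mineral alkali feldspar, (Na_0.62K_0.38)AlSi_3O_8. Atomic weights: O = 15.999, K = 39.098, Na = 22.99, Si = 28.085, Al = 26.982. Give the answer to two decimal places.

M((Na_0.62K_0.38)AlSi_3O_8) = 268.340 g/mol.
Si contributes 3 × 28.085 = 84.255 g per mole.
84.255/268.340 = 0.3140 → 31.40%.

31.40 mass %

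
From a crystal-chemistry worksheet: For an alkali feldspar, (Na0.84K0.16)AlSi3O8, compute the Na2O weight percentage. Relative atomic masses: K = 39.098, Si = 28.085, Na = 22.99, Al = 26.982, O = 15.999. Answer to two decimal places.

Molar mass of (Na0.84K0.16)AlSi3O8 = 0.84·22.99 + 0.16·39.098 + 1·26.982 + 3·28.085 + 8·15.999 = 264.796 g/mol.
Each formula unit contains 0.84 Na, equivalent to 0.84/2 = 0.4200 mol Na2O.
M(Na2O) = 2×22.99 + 1×15.999 = 61.979 g/mol.
Mass of Na2O per formula unit = 0.4200 × 61.979 = 26.031 g.
Na2O wt% = 26.031 / 264.796 × 100 = 9.83%.

9.83 wt%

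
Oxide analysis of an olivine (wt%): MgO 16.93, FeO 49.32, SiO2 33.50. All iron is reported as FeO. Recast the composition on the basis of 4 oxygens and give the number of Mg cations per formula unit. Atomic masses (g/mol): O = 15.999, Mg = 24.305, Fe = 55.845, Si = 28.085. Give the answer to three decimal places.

MgO (M=40.304): mol = 0.42006; Mg = 0.42006, O = 0.42006.
FeO (M=71.844): mol = 0.68649; Fe = 0.68649, O = 0.68649.
SiO2 (M=60.083): mol = 0.55756; Si = 0.55756, O = 1.11512.
ΣO = 2.22167; factor = 4/ΣO = 1.80045.
Mg apfu = 0.42006 × 1.80045 = 0.756.

0.756 Mg apfu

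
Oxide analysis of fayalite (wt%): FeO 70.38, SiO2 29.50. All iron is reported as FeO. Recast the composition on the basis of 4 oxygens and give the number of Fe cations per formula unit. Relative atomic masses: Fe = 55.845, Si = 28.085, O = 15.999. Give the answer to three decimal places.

FeO (M=71.844): mol = 0.97962; Fe = 0.97962, O = 0.97962.
SiO2 (M=60.083): mol = 0.49099; Si = 0.49099, O = 0.98198.
ΣO = 1.96160; factor = 4/ΣO = 2.03915.
Fe apfu = 0.97962 × 2.03915 = 1.998.

1.998 Fe apfu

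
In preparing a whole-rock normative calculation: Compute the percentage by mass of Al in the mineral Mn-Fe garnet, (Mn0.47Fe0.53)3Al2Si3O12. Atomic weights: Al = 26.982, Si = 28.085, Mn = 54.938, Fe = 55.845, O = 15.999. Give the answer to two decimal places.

Formula mass = 1.41×54.938 + 1.59×55.845 + 2×26.982 + 3×28.085 + 12×15.999 = 496.463 g/mol, of which 53.964 g is Al.
So Al makes up 53.964/496.463 = 0.1087 of the mass, i.e. 10.87%.

10.87 wt%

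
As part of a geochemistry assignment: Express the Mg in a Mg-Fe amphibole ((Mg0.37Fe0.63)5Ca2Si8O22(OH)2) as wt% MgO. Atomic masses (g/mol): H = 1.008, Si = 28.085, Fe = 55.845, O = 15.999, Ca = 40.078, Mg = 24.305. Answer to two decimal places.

8.18 wt%

Formula mass = 911.704 g/mol.
1.85 Mg → 1.8500 mol MgO per formula unit; M(MgO) = 40.304, so MgO mass = 74.562 g.
74.562/911.704 × 100 = 8.18 wt%.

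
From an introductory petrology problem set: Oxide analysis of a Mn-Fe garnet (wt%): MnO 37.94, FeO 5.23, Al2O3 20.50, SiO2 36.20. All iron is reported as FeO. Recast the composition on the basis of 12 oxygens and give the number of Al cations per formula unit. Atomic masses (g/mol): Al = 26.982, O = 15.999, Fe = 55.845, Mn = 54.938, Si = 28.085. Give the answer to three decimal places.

MnO: 37.94/70.937 = 0.53484 mol → 0.53484 mol Mn, 0.53484 mol O.
FeO: 5.23/71.844 = 0.07280 mol → 0.07280 mol Fe, 0.07280 mol O.
Al2O3: 20.50/101.961 = 0.20106 mol → 0.40212 mol Al, 0.60318 mol O.
SiO2: 36.20/60.083 = 0.60250 mol → 0.60250 mol Si, 1.20500 mol O.
Total oxygen = 2.41582 mol. Normalization factor = 12/2.41582 = 4.96726.
Al per 12 O = 0.40212 × 4.96726 = 1.997.

1.997 Al apfu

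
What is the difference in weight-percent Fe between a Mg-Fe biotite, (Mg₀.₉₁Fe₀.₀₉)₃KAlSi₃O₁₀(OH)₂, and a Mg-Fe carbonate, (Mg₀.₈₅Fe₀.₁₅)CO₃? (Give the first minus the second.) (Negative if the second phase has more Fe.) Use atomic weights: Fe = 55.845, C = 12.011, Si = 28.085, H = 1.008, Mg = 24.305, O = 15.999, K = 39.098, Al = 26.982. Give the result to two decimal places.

Fe in (Mg₀.₉₁Fe₀.₀₉)₃KAlSi₃O₁₀(OH)₂: molar mass 425.770 g/mol; 0.27×55.845 = 15.078 g → 3.54 wt%.
Fe in (Mg₀.₈₅Fe₀.₁₅)CO₃: molar mass 89.044 g/mol; 0.15×55.845 = 8.377 g → 9.41 wt%.
Difference = 3.54 − 9.41 = -5.87 percentage points.

-5.87 percentage points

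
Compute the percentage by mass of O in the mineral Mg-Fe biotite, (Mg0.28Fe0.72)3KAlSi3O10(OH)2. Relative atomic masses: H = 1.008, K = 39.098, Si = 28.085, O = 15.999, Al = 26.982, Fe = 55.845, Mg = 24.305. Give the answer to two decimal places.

Molar mass of (Mg0.28Fe0.72)3KAlSi3O10(OH)2: 0.84·24.305 + 2.16·55.845 + 1·39.098 + 1·26.982 + 3·28.085 + 12·15.999 + 2·1.008 = 485.380 g/mol.
Mass of O per formula unit: 12 × 15.999 = 191.988 g.
Weight fraction O = 191.988 / 485.380 = 0.3955.

39.55 weight percent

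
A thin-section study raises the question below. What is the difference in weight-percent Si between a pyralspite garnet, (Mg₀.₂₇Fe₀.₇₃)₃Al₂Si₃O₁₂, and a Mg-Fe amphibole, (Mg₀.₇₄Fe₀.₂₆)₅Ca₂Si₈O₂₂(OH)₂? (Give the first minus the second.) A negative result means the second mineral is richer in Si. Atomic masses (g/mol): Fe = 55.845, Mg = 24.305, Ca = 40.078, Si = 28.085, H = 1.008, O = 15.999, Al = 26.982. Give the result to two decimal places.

-8.49 percentage points

First mineral: 84.255 g Si in 472.195 g formula = 17.84 wt% Si.
Second mineral: 224.680 g Si in 853.355 g formula = 26.33 wt% Si.
17.84% − 26.33% gives a difference of -8.49 percentage points.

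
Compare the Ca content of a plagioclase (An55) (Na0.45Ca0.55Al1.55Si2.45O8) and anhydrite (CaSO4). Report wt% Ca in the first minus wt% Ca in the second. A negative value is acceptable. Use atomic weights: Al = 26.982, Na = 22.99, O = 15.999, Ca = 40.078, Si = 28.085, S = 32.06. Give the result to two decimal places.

-21.31 percentage points

Ca in Na0.45Ca0.55Al1.55Si2.45O8: molar mass 271.011 g/mol; 0.55×40.078 = 22.043 g → 8.13 wt%.
Ca in CaSO4: molar mass 136.134 g/mol; 1×40.078 = 40.078 g → 29.44 wt%.
Difference = 8.13 − 29.44 = -21.31 percentage points.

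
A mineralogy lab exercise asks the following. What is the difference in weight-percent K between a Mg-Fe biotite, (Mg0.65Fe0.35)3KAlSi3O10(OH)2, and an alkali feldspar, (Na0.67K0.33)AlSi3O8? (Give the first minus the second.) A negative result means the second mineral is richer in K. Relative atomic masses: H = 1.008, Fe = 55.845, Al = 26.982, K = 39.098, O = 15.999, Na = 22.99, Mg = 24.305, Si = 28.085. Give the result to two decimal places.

K in (Mg0.65Fe0.35)3KAlSi3O10(OH)2: molar mass 450.371 g/mol; 1×39.098 = 39.098 g → 8.68 wt%.
K in (Na0.67K0.33)AlSi3O8: molar mass 267.535 g/mol; 0.33×39.098 = 12.902 g → 4.82 wt%.
Difference = 8.68 − 4.82 = 3.86 percentage points.

3.86 percentage points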